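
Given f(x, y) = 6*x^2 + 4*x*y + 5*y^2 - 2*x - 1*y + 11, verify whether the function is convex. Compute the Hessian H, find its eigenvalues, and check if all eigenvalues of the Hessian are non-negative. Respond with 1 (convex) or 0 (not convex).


The Hessian of f(x,y) = 6*x^2 + 4*x*y + 5*y^2 - 2*x - 1*y + 11 is:
H = [[12, 4], [4, 10]]
Trace = 12 + 10 = 22
Determinant = 12*10 - (4)^2 = 104
Discriminant = (22)^2 - 4*104 = 68.0
Eigenvalues: lambda_1 = 6.8769, lambda_2 = 15.1231
The function is convex.

1


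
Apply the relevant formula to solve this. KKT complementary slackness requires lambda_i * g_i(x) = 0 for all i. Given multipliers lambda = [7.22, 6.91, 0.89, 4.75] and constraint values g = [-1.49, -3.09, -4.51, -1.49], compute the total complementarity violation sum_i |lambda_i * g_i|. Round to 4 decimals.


KKT complementary slackness check:
lambda_1 * g_1 = 7.22 * -1.49 = -10.7578
lambda_2 * g_2 = 6.91 * -3.09 = -21.3519
lambda_3 * g_3 = 0.89 * -4.51 = -4.0139
lambda_4 * g_4 = 4.75 * -1.49 = -7.0775
Total violation = 10.7578 + 21.3519 + 4.0139 + 7.0775 = 43.2011


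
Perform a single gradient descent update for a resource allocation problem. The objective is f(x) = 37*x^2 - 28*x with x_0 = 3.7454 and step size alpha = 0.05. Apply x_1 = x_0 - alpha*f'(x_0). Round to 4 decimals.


We compute the gradient at x_0 and apply the update.
f'(x) = 74*x - 28
f'(3.7454) = 74*3.7454 - 28 = 249.1596
x_1 = 3.7454 - 0.05*249.1596 = -8.7126


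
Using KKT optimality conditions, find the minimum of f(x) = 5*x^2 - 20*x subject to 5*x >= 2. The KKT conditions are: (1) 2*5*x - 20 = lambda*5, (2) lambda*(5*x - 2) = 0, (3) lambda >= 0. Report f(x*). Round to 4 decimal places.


Step 1: Try lambda = 0 (constraint inactive).
Stationarity: 2*5*x - 20 = 0
x* = 20/(2*5) = 2.0
Check constraint: 5*2.0 = 10.0 >= 2 -- satisfied.
Step 2: Compute optimal value.
f(x*) = 5*2.0^2 - 20*2.0 = -20.0


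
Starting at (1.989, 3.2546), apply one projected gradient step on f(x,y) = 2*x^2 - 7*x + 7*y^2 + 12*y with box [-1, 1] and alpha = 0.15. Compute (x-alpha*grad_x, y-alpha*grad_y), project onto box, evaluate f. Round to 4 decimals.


Step 1: Compute gradient at (1.989, 3.2546).
grad_x = 2*2*1.989 - 7 = 0.956
grad_y = 2*7*3.2546 + 12 = 57.5644
Step 2: Gradient step.
x_raw = 1.989 - 0.15*0.956 = 1.8456
y_raw = 3.2546 - 0.15*57.5644 = -5.3801
Step 3: Project onto [-1, 1].
x_proj = clip(1.8456) = 1.0
y_proj = clip(-5.3801) = -1.0
Step 4: Evaluate f.
f(1.0, -1.0) = -10.0


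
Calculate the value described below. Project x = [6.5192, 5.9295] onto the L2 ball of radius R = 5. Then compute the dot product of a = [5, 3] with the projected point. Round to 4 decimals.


Step 1: Compute ||x|| (intermediates to 6 decimals).
||x|| = sqrt(6.5192^2 + 5.9295^2) = 8.812431
Step 2: Project.
Since ||x|| > R, scale = R/||x|| = 5/8.812431 = 0.56738, proj(x) = scale * x
proj(x) = [3.698864, 3.36428]
Step 3: Dot product.
a^T * proj(x) = 5*3.698864 + 3*3.36428 = 28.5872


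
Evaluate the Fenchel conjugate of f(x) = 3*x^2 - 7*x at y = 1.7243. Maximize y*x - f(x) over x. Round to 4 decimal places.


f*(y) = sup_x {y*x - a*x^2 - b*x} = sup_x {(y-b)*x - a*x^2}
FOC: (y - b) - 2a*x = 0 => x* = (y - b)/(2a)
x* = (1.7243 + 7)/(2*3) = 1.4541
f*(1.7243) = (y-b)^2/(4a) = (1.7243 + 7)^2/(4*3)
= 76.1134/12 = 6.3428


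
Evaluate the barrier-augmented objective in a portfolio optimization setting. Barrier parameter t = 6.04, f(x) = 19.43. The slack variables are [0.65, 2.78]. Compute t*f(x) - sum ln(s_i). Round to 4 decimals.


Step 1: Compute log-barrier.
ln values: [-0.4308, 1.0225]
phi = -(-0.4308 + 1.0225) = -0.5917
Step 2: Compute augmented objective.
t*f(x) = 6.04*19.43 = 117.3572
Total = 117.3572 - 0.5917 = 116.7655


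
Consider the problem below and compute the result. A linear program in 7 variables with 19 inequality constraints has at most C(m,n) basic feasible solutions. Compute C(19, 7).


Each vertex corresponds to some choice of n active constraints out of m, so the number of vertices is at most C(m, n) = m! / (n!(m-n)!).
m = 19, n = 7
Numerator: 19 * 18 * 17 * 16 * 15 * 14 * 13
Denominator: 7! = 5040
C(19, 7) = 50388


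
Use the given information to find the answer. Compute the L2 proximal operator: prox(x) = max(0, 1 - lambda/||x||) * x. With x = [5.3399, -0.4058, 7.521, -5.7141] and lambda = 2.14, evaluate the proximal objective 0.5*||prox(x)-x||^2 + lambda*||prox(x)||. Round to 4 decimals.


Step 1: Compute ||x||.
||x|| = 10.858
Step 2: Compute scaling factor.
scale = max(0, 1 - 2.14/10.858) = 0.8029
Step 3: prox(x) = [4.2875, -0.3258, 6.0387, -4.5879]
||prox(x)|| = 8.718
Step 4: Proximal objective.
0.5*||prox-x||^2 = 2.2898
lambda*||prox|| = 18.6565
Total = 20.9463


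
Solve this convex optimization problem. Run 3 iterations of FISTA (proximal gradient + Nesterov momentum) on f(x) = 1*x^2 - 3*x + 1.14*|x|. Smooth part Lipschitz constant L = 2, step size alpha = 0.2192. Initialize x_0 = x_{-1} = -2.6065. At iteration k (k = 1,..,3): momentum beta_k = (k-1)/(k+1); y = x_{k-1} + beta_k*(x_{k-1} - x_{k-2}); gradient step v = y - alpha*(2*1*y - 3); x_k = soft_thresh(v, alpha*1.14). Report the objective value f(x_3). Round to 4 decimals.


FISTA on f(x) = 1*x^2 - 3*x + 1.14*|x|
L = 2, alpha = 0.2192
Iteration 1: beta = 0.0, y = -2.6065 + 0.0*(-2.6065 + 2.6065) = -2.6065
  grad(y) = -8.213, v = y - alpha*grad = -0.8062
  prox(v) = soft_thresh(-0.8062, 0.2499) = -0.5563
Iteration 2: beta = 0.3333, y = -0.5563 + 0.3333*(-0.5563 + 2.6065) = 0.1271
  grad(y) = -2.7459, v = y - alpha*grad = 0.729
  prox(v) = soft_thresh(0.729, 0.2499) = 0.4791
Iteration 3: beta = 0.5, y = 0.4791 + 0.5*(0.4791 + 0.5563) = 0.9968
  grad(y) = -1.0065, v = y - alpha*grad = 1.2174
  prox(v) = soft_thresh(1.2174, 0.2499) = 0.9675
f(x_3) = 1*0.9675^2 - 3*0.9675 + 1.14*|0.9675| = -0.8635


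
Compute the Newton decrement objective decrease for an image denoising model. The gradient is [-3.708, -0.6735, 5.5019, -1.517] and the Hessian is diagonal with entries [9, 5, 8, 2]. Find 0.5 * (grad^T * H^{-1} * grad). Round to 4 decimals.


Step 1: H is diagonal, so H^(-1) * g = [-0.412, -0.1347, 0.6877, -0.7585].
Step 2: g^T H^(-1) g = sum_i g_i^2 / H_ii
  = (-3.708)^2/9 + (-0.6735)^2/5 + (5.5019)^2/8 + (-1.517)^2/2
  = 1.5277 + 0.0907 + 3.7839 + 1.1506 = 6.5529
Step 3: Objective decrease = 0.5 * g^T H^(-1) g = 3.2765


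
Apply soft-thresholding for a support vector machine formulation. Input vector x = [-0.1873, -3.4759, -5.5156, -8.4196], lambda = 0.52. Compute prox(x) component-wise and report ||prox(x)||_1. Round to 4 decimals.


Soft-thresholding with lambda = 0.52:
prox(-0.1873) = sign(-0.1873)*max(|-0.1873| - 0.52, 0) = 0.0
prox(-3.4759) = sign(-3.4759)*max(|-3.4759| - 0.52, 0) = -2.9559
prox(-5.5156) = sign(-5.5156)*max(|-5.5156| - 0.52, 0) = -4.9956
prox(-8.4196) = sign(-8.4196)*max(|-8.4196| - 0.52, 0) = -7.8996
prox(x) = [0.0, -2.9559, -4.9956, -7.8996]
||prox(x)||_1 = 0.0 + 2.9559 + 4.9956 + 7.8996 = 15.8511


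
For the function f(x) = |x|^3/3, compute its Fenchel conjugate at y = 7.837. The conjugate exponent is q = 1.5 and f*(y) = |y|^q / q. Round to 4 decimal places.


The conjugate exponent q satisfies 1/p + 1/q = 1.
p = 3, so q = 3/(3 - 1) = 1.5
|y|^q = 7.837^1.5 = 21.9394
f*(7.837) = 21.9394 / 1.5 = 14.6263


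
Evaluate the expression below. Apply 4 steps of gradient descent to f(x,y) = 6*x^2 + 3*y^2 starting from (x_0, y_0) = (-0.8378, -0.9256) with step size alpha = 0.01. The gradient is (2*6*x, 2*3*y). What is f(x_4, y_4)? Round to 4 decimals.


Gradient descent on f(x,y) = 6*x^2 + 3*y^2.
Starting point: (-0.8378, -0.9256), alpha = 0.01
Step 1: grad_x = 2*6*-0.8378 = -10.0536, grad_y = 2*3*-0.9256 = -5.5536
  x_1 = -0.8378 - 0.01*-10.0536 = -0.7373
  y_1 = -0.9256 - 0.01*-5.5536 = -0.8701
Step 2: grad_x = 2*6*-0.7373 = -8.8472, grad_y = 2*3*-0.8701 = -5.2204
  x_2 = -0.7373 - 0.01*-8.8472 = -0.6488
  y_2 = -0.8701 - 0.01*-5.2204 = -0.8179
Step 3: grad_x = 2*6*-0.6488 = -7.7855, grad_y = 2*3*-0.8179 = -4.9072
  x_3 = -0.6488 - 0.01*-7.7855 = -0.5709
  y_3 = -0.8179 - 0.01*-4.9072 = -0.7688
Step 4: grad_x = 2*6*-0.5709 = -6.8512, grad_y = 2*3*-0.7688 = -4.6127
  x_4 = -0.5709 - 0.01*-6.8512 = -0.5024
  y_4 = -0.7688 - 0.01*-4.6127 = -0.7227
f(-0.5024, -0.7227) = 6*(-0.5024)^2 + 3*(-0.7227)^2 = 3.0813


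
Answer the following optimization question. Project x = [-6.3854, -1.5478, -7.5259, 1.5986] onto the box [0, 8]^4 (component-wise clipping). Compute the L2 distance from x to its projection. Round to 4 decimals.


Project each component onto [0, 8].
clip(-6.3854) = 0.0, clip(-1.5478) = 0.0, clip(-7.5259) = 0.0, clip(1.5986) = 1.5986
Projection = [0.0, 0.0, 0.0, 1.5986]
Squared diffs: [40.7733, 2.3957, 56.6392, 0.0]
Distance = sqrt(99.8082) = 9.9904


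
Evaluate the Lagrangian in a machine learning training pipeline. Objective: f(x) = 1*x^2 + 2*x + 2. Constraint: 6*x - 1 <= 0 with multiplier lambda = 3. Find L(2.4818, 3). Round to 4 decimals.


Step 1: Evaluate f(x).
f(2.4818) = 1*2.4818^2 + 2*2.4818 + 2 = 13.1229
Step 2: Evaluate g(x).
g(2.4818) = 6*2.4818 - 1 = 13.8908
Step 3: Compute Lagrangian.
L = 13.1229 + 3*13.8908 = 54.7953


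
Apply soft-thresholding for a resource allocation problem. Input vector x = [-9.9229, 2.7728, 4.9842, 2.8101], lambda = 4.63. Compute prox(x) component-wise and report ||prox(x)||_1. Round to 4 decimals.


Soft-thresholding with lambda = 4.63:
prox(-9.9229) = sign(-9.9229)*max(|-9.9229| - 4.63, 0) = -5.2929
prox(2.7728) = sign(2.7728)*max(|2.7728| - 4.63, 0) = 0.0
prox(4.9842) = sign(4.9842)*max(|4.9842| - 4.63, 0) = 0.3542
prox(2.8101) = sign(2.8101)*max(|2.8101| - 4.63, 0) = 0.0
prox(x) = [-5.2929, 0.0, 0.3542, 0.0]
||prox(x)||_1 = 5.2929 + 0.0 + 0.3542 + 0.0 = 5.6471


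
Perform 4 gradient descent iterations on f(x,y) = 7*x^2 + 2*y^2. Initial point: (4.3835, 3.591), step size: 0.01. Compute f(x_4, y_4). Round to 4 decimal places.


Gradient descent on f(x,y) = 7*x^2 + 2*y^2.
Starting point: (4.3835, 3.591), alpha = 0.01
Step 1: grad_x = 2*7*4.3835 = 61.369, grad_y = 2*2*3.591 = 14.364
  x_1 = 4.3835 - 0.01*61.369 = 3.7698
  y_1 = 3.591 - 0.01*14.364 = 3.4474
Step 2: grad_x = 2*7*3.7698 = 52.7773, grad_y = 2*2*3.4474 = 13.7894
  x_2 = 3.7698 - 0.01*52.7773 = 3.242
  y_2 = 3.4474 - 0.01*13.7894 = 3.3095
Step 3: grad_x = 2*7*3.242 = 45.3885, grad_y = 2*2*3.3095 = 13.2379
  x_3 = 3.242 - 0.01*45.3885 = 2.7882
  y_3 = 3.3095 - 0.01*13.2379 = 3.1771
Step 4: grad_x = 2*7*2.7882 = 39.0341, grad_y = 2*2*3.1771 = 12.7083
  x_4 = 2.7882 - 0.01*39.0341 = 2.3978
  y_4 = 3.1771 - 0.01*12.7083 = 3.05
f(2.3978, 3.05) = 7*2.3978^2 + 2*3.05^2 = 58.8515


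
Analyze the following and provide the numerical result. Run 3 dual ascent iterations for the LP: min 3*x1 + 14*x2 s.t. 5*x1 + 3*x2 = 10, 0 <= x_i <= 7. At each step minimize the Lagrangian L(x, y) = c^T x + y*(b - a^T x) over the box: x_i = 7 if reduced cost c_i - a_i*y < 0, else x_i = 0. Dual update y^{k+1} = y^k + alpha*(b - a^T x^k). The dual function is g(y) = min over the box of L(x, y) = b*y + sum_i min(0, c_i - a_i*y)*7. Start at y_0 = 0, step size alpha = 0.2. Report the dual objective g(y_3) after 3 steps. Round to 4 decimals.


Dual ascent for LP: min 3*x1 + 14*x2, 5*x1 + 3*x2 = 10, 0 <= x_i <= 7
Step 1: y^k = 0.0, reduced costs: (3.0, 14.0)
  x^k = (0.0, 0.0), subgradient = b - a^T x = 10.0
  y^{k+1} = 0.0 + 0.2*10.0 = 2.0
Step 2: y^k = 2.0, reduced costs: (-7.0, 8.0)
  x^k = (7.0, 0.0), subgradient = b - a^T x = -25.0
  y^{k+1} = 2.0 + 0.2*-25.0 = -3.0
Step 3: y^k = -3.0, reduced costs: (18.0, 23.0)
  x^k = (0.0, 0.0), subgradient = b - a^T x = 10.0
  y^{k+1} = -3.0 + 0.2*10.0 = -1.0
Dual objective at y_3 = -1.0: reduced costs (8.0, 17.0), box minimizer x = (0.0, 0.0)
g(y_3) = b*y + (c1 - a1*y)*x1 + (c2 - a2*y)*x2 = 10*(-1.0) + 8.0*0.0 + 17.0*0.0 = -10.0 + 0.0 + 0.0 = -10.0


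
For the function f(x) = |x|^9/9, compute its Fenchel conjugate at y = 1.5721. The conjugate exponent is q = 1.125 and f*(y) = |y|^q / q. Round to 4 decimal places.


The conjugate exponent q satisfies 1/p + 1/q = 1.
p = 9, so q = 9/(9 - 1) = 1.125
|y|^q = 1.5721^1.125 = 1.6636
f*(1.5721) = 1.6636 / 1.125 = 1.4787


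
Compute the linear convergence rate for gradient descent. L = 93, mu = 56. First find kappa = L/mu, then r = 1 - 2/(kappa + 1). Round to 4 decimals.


Step 1: Compute the condition number.
kappa = L/mu = 93/56 = 1.6607
Step 2: Compute the convergence rate.
r = 1 - 2/(kappa + 1) = 1 - 2*mu/(L + mu) = (L - mu)/(L + mu) = 37/149 = 0.2483


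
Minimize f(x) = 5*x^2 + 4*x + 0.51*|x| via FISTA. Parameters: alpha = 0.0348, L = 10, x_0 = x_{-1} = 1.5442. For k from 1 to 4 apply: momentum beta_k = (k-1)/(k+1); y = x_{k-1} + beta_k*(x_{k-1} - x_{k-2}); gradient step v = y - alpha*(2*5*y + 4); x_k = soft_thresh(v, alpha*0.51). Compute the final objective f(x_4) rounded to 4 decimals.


FISTA on f(x) = 5*x^2 + 4*x + 0.51*|x|
L = 10, alpha = 0.0348
Iteration 1: beta = 0.0, y = 1.5442 + 0.0*(1.5442 - 1.5442) = 1.5442
  grad(y) = 19.442, v = y - alpha*grad = 0.8676
  prox(v) = soft_thresh(0.8676, 0.0177) = 0.8499
Iteration 2: beta = 0.3333, y = 0.8499 + 0.3333*(0.8499 - 1.5442) = 0.6184
  grad(y) = 10.1843, v = y - alpha*grad = 0.264
  prox(v) = soft_thresh(0.264, 0.0177) = 0.2463
Iteration 3: beta = 0.5, y = 0.2463 + 0.5*(0.2463 - 0.8499) = -0.0555
  grad(y) = 3.4446, v = y - alpha*grad = -0.1754
  prox(v) = soft_thresh(-0.1754, 0.0177) = -0.1577
Iteration 4: beta = 0.6, y = -0.1577 + 0.6*(-0.1577 - 0.2463) = -0.4
  grad(y) = -0.0002, v = y - alpha*grad = -0.4
  prox(v) = soft_thresh(-0.4, 0.0177) = -0.3823
f(x_4) = 5*(-0.3823)^2 + 4*(-0.3823) + 0.51*|-0.3823| = -0.6035


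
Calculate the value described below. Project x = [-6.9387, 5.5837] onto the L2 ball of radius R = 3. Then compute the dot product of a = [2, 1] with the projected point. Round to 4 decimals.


Step 1: Compute ||x|| (intermediates to 6 decimals).
||x|| = sqrt((-6.9387)^2 + 5.5837^2) = 8.906361
Step 2: Project.
Since ||x|| > R, scale = R/||x|| = 3/8.906361 = 0.336838, proj(x) = scale * x
proj(x) = [-2.337218, 1.880802]
Step 3: Dot product.
a^T * proj(x) = 2*(-2.337218) + 1*1.880802 = -2.7936


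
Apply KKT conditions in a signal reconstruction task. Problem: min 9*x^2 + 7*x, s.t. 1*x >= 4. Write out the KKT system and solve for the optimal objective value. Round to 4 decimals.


Step 1: Try lambda = 0 (constraint inactive).
x_unc = -7/(2*9) = -0.3889
Check: 1*-0.3889 = -0.3889 < 4 -- violated!
Step 2: Constraint must be active: 1*x = 4
x* = 4/1 = 4.0
lambda = (2*9*4.0 + 7)/1 = 79.0
Step 3: Compute optimal value.
f(x*) = 9*4.0^2 + 7*4.0 = 172.0


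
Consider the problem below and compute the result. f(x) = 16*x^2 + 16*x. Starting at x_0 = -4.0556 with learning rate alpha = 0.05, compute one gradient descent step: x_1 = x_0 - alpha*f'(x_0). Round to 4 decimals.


We compute the gradient at x_0 and apply the update.
f'(x) = 32*x + 16
f'(-4.0556) = 32*-4.0556 + 16 = -113.7792
x_1 = -4.0556 - 0.05*-113.7792 = 1.6334


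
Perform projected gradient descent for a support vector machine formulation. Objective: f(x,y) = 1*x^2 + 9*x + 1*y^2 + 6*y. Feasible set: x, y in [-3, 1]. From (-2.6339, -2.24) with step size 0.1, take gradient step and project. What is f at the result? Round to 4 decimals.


Step 1: Compute gradient at (-2.6339, -2.24).
grad_x = 2*1*-2.6339 + 9 = 3.7322
grad_y = 2*1*-2.24 + 6 = 1.52
Step 2: Gradient step.
x_raw = -2.6339 - 0.1*3.7322 = -3.0071
y_raw = -2.24 - 0.1*1.52 = -2.392
Step 3: Project onto [-3, 1].
x_proj = clip(-3.0071) = -3.0
y_proj = clip(-2.392) = -2.392
Step 4: Evaluate f.
f(-3.0, -2.392) = -26.6303


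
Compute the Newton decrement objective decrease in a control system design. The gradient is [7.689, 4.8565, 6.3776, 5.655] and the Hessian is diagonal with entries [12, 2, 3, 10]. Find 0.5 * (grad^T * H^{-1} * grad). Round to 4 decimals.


Step 1: H is diagonal, so H^(-1) * g = [0.6408, 2.4283, 2.1259, 0.5655].
Step 2: g^T H^(-1) g = sum_i g_i^2 / H_ii
  = (7.689)^2/12 + (4.8565)^2/2 + (6.3776)^2/3 + (5.655)^2/10
  = 4.9267 + 11.7928 + 13.5579 + 3.1979 = 33.4754
Step 3: Objective decrease = 0.5 * g^T H^(-1) g = 16.7377


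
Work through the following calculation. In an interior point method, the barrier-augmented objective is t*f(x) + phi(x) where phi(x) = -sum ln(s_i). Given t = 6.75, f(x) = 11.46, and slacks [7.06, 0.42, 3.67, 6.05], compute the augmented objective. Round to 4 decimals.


Step 1: Compute log-barrier.
ln values: [1.9544, -0.8675, 1.3002, 1.8001]
phi = -(1.9544 - 0.8675 + 1.3002 + 1.8001) = -4.1872
Step 2: Compute augmented objective.
t*f(x) = 6.75*11.46 = 77.355
Total = 77.355 - 4.1872 = 73.1678


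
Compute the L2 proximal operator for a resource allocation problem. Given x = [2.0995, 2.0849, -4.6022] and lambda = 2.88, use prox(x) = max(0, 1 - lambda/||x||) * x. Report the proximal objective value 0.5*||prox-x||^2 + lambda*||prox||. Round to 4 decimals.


Step 1: Compute ||x||.
||x|| = 5.4713
Step 2: Compute scaling factor.
scale = max(0, 1 - 2.88/5.4713) = 0.4736
Step 3: prox(x) = [0.9944, 0.9874, -2.1797]
||prox(x)|| = 2.5913
Step 4: Proximal objective.
0.5*||prox-x||^2 = 4.1472
lambda*||prox|| = 7.4629
Total = 11.6101


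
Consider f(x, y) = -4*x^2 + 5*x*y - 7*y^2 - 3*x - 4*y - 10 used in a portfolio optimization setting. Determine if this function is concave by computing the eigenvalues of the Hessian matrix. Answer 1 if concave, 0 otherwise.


The Hessian of f(x,y) = -4*x^2 + 5*x*y - 7*y^2 - 3*x - 4*y - 10 is:
H = [[-8, 5], [5, -14]]
Trace = -8 - 14 = -22
Determinant = -8*-14 - (5)^2 = 87
Discriminant = (-22)^2 - 4*87 = 136.0
Eigenvalues: lambda_1 = -16.831, lambda_2 = -5.169
The function is concave.

1


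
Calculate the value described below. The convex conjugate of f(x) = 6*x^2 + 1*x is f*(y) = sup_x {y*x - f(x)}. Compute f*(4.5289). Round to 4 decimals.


f*(y) = sup_x {y*x - a*x^2 - b*x} = sup_x {(y-b)*x - a*x^2}
FOC: (y - b) - 2a*x = 0 => x* = (y - b)/(2a)
x* = (4.5289 - 1)/(2*6) = 0.2941
f*(4.5289) = (y-b)^2/(4a) = (4.5289 - 1)^2/(4*6)
= 12.4531/24 = 0.5189


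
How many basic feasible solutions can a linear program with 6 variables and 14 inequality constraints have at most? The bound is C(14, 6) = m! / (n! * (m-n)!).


Each vertex corresponds to some choice of n active constraints out of m, so the number of vertices is at most C(m, n) = m! / (n!(m-n)!).
m = 14, n = 6
Numerator: 14 * 13 * 12 * 11 * 10 * 9
Denominator: 6! = 720
C(14, 6) = 3003


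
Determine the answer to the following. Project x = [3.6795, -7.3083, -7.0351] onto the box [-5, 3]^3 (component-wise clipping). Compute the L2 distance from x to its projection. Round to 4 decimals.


Project each component onto [-5, 3].
clip(3.6795) = 3.0, clip(-7.3083) = -5.0, clip(-7.0351) = -5.0
Projection = [3.0, -5.0, -5.0]
Squared diffs: [0.4617, 5.3282, 4.1416]
Distance = sqrt(9.9315) = 3.1514


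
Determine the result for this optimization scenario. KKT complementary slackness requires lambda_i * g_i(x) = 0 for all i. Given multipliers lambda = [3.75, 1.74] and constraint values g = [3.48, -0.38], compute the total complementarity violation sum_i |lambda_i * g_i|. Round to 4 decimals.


KKT complementary slackness check:
lambda_1 * g_1 = 3.75 * 3.48 = 13.05
lambda_2 * g_2 = 1.74 * -0.38 = -0.6612
Total violation = 13.05 + 0.6612 = 13.7112


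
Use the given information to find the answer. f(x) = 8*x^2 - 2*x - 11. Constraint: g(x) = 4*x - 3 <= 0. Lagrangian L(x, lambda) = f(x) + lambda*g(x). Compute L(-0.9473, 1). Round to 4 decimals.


Step 1: Evaluate f(x).
f(-0.9473) = 8*(-0.9473)^2 - 2*(-0.9473) - 11 = -1.9264
Step 2: Evaluate g(x).
g(-0.9473) = 4*-0.9473 - 3 = -6.7892
Step 3: Compute Lagrangian.
L = -1.9264 + 1*-6.7892 = -8.7156


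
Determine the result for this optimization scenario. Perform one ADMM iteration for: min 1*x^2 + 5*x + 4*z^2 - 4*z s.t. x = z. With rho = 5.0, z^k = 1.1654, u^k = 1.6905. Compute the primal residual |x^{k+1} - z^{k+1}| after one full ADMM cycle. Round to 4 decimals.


ADMM iteration with rho = 5.0, z^k = 1.1654, u^k = 1.6905
Step 1: x-update.
Minimize 1*x^2 + 5*x + (5.0/2)*(x - 1.1654 + 1.6905)^2
FOC: (2*1 + 5.0)*x = -5 + 5.0*(1.1654 - 1.6905)
x^{k+1} = -1.0894
Step 2: z-update.
Minimize 4*z^2 - 4*z + (5.0/2)*(-1.0894 - z + 1.6905)^2
FOC: (2*4 + 5.0)*z = 4 + 5.0*(-1.0894 + 1.6905)
z^{k+1} = 0.5389
Step 3: u-update.
u^{k+1} = 1.6905 - 1.0894 - 0.5389 = 0.0622
Step 4: Primal residual = |-1.0894 - 0.5389| = 1.6283


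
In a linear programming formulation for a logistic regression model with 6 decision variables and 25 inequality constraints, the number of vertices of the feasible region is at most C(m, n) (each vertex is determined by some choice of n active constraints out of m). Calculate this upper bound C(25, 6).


Each vertex corresponds to some choice of n active constraints out of m, so the number of vertices is at most C(m, n) = m! / (n!(m-n)!).
m = 25, n = 6
Numerator: 25 * 24 * 23 * 22 * 21 * 20
Denominator: 6! = 720
C(25, 6) = 177100


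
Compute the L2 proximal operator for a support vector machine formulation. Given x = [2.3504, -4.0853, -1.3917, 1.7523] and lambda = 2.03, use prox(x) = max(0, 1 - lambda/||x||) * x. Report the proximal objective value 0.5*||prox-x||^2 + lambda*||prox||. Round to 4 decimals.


Step 1: Compute ||x||.
||x|| = 5.2174
Step 2: Compute scaling factor.
scale = max(0, 1 - 2.03/5.2174) = 0.6109
Step 3: prox(x) = [1.4359, -2.4958, -0.8502, 1.0705]
||prox(x)|| = 3.1874
Step 4: Proximal objective.
0.5*||prox-x||^2 = 2.0605
lambda*||prox|| = 6.4704
Total = 8.5309


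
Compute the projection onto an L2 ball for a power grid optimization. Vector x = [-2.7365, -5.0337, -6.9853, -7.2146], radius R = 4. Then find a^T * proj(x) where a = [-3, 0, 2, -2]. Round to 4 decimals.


Step 1: Compute ||x|| (intermediates to 6 decimals).
||x|| = sqrt((-2.7365)^2 + (-5.0337)^2 + (-6.9853)^2 + (-7.2146)^2) = 11.561636
Step 2: Project.
Since ||x|| > R, scale = R/||x|| = 4/11.561636 = 0.345972, proj(x) = scale * x
proj(x) = [-0.946752, -1.741519, -2.416718, -2.49605]
Step 3: Dot product.
a^T * proj(x) = -3*(-0.946752) + 0*(-1.741519) + 2*(-2.416718) - 2*(-2.49605) = 2.9989


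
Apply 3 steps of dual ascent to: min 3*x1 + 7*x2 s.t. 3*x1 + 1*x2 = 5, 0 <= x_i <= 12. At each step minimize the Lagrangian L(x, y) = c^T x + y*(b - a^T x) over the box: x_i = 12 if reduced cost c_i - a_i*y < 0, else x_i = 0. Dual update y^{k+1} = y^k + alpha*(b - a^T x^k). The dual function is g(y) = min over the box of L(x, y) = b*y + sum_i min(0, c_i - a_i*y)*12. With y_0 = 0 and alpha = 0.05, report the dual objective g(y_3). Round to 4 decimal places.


Dual ascent for LP: min 3*x1 + 7*x2, 3*x1 + 1*x2 = 5, 0 <= x_i <= 12
Step 1: y^k = 0.0, reduced costs: (3.0, 7.0)
  x^k = (0.0, 0.0), subgradient = b - a^T x = 5.0
  y^{k+1} = 0.0 + 0.05*5.0 = 0.25
Step 2: y^k = 0.25, reduced costs: (2.25, 6.75)
  x^k = (0.0, 0.0), subgradient = b - a^T x = 5.0
  y^{k+1} = 0.25 + 0.05*5.0 = 0.5
Step 3: y^k = 0.5, reduced costs: (1.5, 6.5)
  x^k = (0.0, 0.0), subgradient = b - a^T x = 5.0
  y^{k+1} = 0.5 + 0.05*5.0 = 0.75
Dual objective at y_3 = 0.75: reduced costs (0.75, 6.25), box minimizer x = (0.0, 0.0)
g(y_3) = b*y + (c1 - a1*y)*x1 + (c2 - a2*y)*x2 = 5*0.75 + 0.75*0.0 + 6.25*0.0 = 3.75 + 0.0 + 0.0 = 3.75


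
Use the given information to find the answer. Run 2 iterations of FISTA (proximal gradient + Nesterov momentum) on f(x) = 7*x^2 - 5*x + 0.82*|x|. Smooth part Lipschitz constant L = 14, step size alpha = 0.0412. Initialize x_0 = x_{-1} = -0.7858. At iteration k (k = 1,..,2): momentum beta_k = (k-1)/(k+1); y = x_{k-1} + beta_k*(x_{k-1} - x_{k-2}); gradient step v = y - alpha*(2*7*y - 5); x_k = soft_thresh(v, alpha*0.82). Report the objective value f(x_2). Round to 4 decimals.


FISTA on f(x) = 7*x^2 - 5*x + 0.82*|x|
L = 14, alpha = 0.0412
Iteration 1: beta = 0.0, y = -0.7858 + 0.0*(-0.7858 + 0.7858) = -0.7858
  grad(y) = -16.0012, v = y - alpha*grad = -0.1266
  prox(v) = soft_thresh(-0.1266, 0.0338) = -0.0928
Iteration 2: beta = 0.3333, y = -0.0928 + 0.3333*(-0.0928 + 0.7858) = 0.1382
  grad(y) = -3.0646, v = y - alpha*grad = 0.2645
  prox(v) = soft_thresh(0.2645, 0.0338) = 0.2307
f(x_2) = 7*0.2307^2 - 5*0.2307 + 0.82*|0.2307| = -0.5918


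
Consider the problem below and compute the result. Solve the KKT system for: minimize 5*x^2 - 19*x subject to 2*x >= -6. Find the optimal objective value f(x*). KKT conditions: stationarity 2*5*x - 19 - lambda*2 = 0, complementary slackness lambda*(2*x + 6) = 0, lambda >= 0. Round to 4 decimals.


Step 1: Try lambda = 0 (constraint inactive).
Stationarity: 2*5*x - 19 = 0
x* = 19/(2*5) = 1.9
Check constraint: 2*1.9 = 3.8 >= -6 -- satisfied.
Step 2: Compute optimal value.
f(x*) = 5*1.9^2 - 19*1.9 = -18.05


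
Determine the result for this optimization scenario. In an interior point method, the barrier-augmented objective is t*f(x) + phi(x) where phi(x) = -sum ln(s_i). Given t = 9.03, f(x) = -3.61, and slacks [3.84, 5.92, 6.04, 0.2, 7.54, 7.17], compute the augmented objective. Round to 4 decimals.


Step 1: Compute log-barrier.
ln values: [1.3455, 1.7783, 1.7984, -1.6094, 2.0202, 1.9699]
phi = -(1.3455 + 1.7783 + 1.7984 - 1.6094 + 2.0202 + 1.9699) = -7.3029
Step 2: Compute augmented objective.
t*f(x) = 9.03*-3.61 = -32.5983
Total = -32.5983 - 7.3029 = -39.9012


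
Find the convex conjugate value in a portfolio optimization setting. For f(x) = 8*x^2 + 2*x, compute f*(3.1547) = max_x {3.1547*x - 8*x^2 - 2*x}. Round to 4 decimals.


f*(y) = sup_x {y*x - a*x^2 - b*x} = sup_x {(y-b)*x - a*x^2}
FOC: (y - b) - 2a*x = 0 => x* = (y - b)/(2a)
x* = (3.1547 - 2)/(2*8) = 0.0722
f*(3.1547) = (y-b)^2/(4a) = (3.1547 - 2)^2/(4*8)
= 1.3333/32 = 0.0417


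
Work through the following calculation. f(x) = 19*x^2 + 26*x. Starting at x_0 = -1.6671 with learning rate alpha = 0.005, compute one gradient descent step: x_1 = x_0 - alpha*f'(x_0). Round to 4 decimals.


We compute the gradient at x_0 and apply the update.
f'(x) = 38*x + 26
f'(-1.6671) = 38*-1.6671 + 26 = -37.3498
x_1 = -1.6671 - 0.005*-37.3498 = -1.4804


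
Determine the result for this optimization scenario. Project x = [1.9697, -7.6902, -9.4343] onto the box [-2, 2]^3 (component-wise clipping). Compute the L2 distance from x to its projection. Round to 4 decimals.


Project each component onto [-2, 2].
clip(1.9697) = 1.9697, clip(-7.6902) = -2.0, clip(-9.4343) = -2.0
Projection = [1.9697, -2.0, -2.0]
Squared diffs: [0.0, 32.3784, 55.2688]
Distance = sqrt(87.6472) = 9.362


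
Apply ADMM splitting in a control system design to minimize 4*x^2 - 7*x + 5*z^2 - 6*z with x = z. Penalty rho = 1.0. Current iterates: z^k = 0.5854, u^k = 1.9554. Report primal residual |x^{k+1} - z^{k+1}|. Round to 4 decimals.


ADMM iteration with rho = 1.0, z^k = 0.5854, u^k = 1.9554
Step 1: x-update.
Minimize 4*x^2 - 7*x + (1.0/2)*(x - 0.5854 + 1.9554)^2
FOC: (2*4 + 1.0)*x = 7 + 1.0*(0.5854 - 1.9554)
x^{k+1} = 0.6256
Step 2: z-update.
Minimize 5*z^2 - 6*z + (1.0/2)*(0.6256 - z + 1.9554)^2
FOC: (2*5 + 1.0)*z = 6 + 1.0*(0.6256 + 1.9554)
z^{k+1} = 0.7801
Step 3: u-update.
u^{k+1} = 1.9554 + 0.6256 - 0.7801 = 1.8009
Step 4: Primal residual = |0.6256 - 0.7801| = 0.1545


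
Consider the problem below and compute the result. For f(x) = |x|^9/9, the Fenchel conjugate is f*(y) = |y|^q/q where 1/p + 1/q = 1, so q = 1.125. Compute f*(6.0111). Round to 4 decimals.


The conjugate exponent q satisfies 1/p + 1/q = 1.
p = 9, so q = 9/(9 - 1) = 1.125
|y|^q = 6.0111^1.125 = 7.5218
f*(6.0111) = 7.5218 / 1.125 = 6.6861


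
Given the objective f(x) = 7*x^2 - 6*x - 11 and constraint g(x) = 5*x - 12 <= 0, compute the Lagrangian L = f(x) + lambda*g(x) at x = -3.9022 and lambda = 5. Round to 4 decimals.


Step 1: Evaluate f(x).
f(-3.9022) = 7*(-3.9022)^2 - 6*(-3.9022) - 11 = 119.0034
Step 2: Evaluate g(x).
g(-3.9022) = 5*-3.9022 - 12 = -31.511
Step 3: Compute Lagrangian.
L = 119.0034 + 5*-31.511 = -38.5516


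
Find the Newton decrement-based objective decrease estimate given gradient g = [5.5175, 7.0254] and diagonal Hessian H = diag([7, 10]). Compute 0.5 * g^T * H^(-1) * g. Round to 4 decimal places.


Step 1: H is diagonal, so H^(-1) * g = [0.7882, 0.7025].
Step 2: g^T H^(-1) g = sum_i g_i^2 / H_ii
  = (5.5175)^2/7 + (7.0254)^2/10
  = 4.349 + 4.9356 = 9.2846
Step 3: Objective decrease = 0.5 * g^T H^(-1) g = 4.6423


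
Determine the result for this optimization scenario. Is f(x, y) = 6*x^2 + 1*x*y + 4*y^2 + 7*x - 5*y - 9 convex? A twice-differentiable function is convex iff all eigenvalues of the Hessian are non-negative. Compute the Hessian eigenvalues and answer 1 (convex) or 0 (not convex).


The Hessian of f(x,y) = 6*x^2 + 1*x*y + 4*y^2 + 7*x - 5*y - 9 is:
H = [[12, 1], [1, 8]]
Trace = 12 + 8 = 20
Determinant = 12*8 - (1)^2 = 95
Discriminant = (20)^2 - 4*95 = 20.0
Eigenvalues: lambda_1 = 7.7639, lambda_2 = 12.2361
The function is convex.

1


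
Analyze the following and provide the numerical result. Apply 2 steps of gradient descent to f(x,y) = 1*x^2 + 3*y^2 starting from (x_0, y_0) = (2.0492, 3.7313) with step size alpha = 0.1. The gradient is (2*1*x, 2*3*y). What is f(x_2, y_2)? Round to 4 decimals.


Gradient descent on f(x,y) = 1*x^2 + 3*y^2.
Starting point: (2.0492, 3.7313), alpha = 0.1
Step 1: grad_x = 2*1*2.0492 = 4.0984, grad_y = 2*3*3.7313 = 22.3878
  x_1 = 2.0492 - 0.1*4.0984 = 1.6394
  y_1 = 3.7313 - 0.1*22.3878 = 1.4925
Step 2: grad_x = 2*1*1.6394 = 3.2787, grad_y = 2*3*1.4925 = 8.9551
  x_2 = 1.6394 - 0.1*3.2787 = 1.3115
  y_2 = 1.4925 - 0.1*8.9551 = 0.597
f(1.3115, 0.597) = 1*1.3115^2 + 3*0.597^2 = 2.7893


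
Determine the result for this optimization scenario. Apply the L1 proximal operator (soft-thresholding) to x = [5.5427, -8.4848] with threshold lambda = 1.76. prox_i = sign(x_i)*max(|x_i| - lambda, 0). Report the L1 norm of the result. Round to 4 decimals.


Soft-thresholding with lambda = 1.76:
prox(5.5427) = sign(5.5427)*max(|5.5427| - 1.76, 0) = 3.7827
prox(-8.4848) = sign(-8.4848)*max(|-8.4848| - 1.76, 0) = -6.7248
prox(x) = [3.7827, -6.7248]
||prox(x)||_1 = 3.7827 + 6.7248 = 10.5075


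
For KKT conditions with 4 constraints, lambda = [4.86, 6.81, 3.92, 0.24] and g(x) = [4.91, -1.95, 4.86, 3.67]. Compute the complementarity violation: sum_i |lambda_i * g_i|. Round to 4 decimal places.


KKT complementary slackness check:
lambda_1 * g_1 = 4.86 * 4.91 = 23.8626
lambda_2 * g_2 = 6.81 * -1.95 = -13.2795
lambda_3 * g_3 = 3.92 * 4.86 = 19.0512
lambda_4 * g_4 = 0.24 * 3.67 = 0.8808
Total violation = 23.8626 + 13.2795 + 19.0512 + 0.8808 = 57.0741


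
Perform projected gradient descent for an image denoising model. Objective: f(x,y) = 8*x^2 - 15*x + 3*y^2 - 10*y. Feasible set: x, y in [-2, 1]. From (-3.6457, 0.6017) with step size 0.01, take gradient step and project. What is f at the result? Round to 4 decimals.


Step 1: Compute gradient at (-3.6457, 0.6017).
grad_x = 2*8*-3.6457 - 15 = -73.3312
grad_y = 2*3*0.6017 - 10 = -6.3898
Step 2: Gradient step.
x_raw = -3.6457 - 0.01*-73.3312 = -2.9124
y_raw = 0.6017 - 0.01*-6.3898 = 0.6656
Step 3: Project onto [-2, 1].
x_proj = clip(-2.9124) = -2.0
y_proj = clip(0.6656) = 0.6656
Step 4: Evaluate f.
f(-2.0, 0.6656) = 56.6731


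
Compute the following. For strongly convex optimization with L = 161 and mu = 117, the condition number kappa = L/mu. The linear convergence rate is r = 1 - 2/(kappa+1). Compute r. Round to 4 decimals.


Step 1: Compute the condition number.
kappa = L/mu = 161/117 = 1.3761
Step 2: Compute the convergence rate.
r = 1 - 2/(kappa + 1) = 1 - 2*mu/(L + mu) = (L - mu)/(L + mu) = 44/278 = 0.1583


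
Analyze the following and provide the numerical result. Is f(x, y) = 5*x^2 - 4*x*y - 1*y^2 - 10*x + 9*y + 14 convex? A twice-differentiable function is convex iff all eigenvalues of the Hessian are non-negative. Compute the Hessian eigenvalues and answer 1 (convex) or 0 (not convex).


The Hessian of f(x,y) = 5*x^2 - 4*x*y - 1*y^2 - 10*x + 9*y + 14 is:
H = [[10, -4], [-4, -2]]
Trace = 10 - 2 = 8
Determinant = 10*-2 - (-4)^2 = -36
Discriminant = (8)^2 - 4*-36 = 208.0
Eigenvalues: lambda_1 = -3.2111, lambda_2 = 11.2111
The function is not convex.

0


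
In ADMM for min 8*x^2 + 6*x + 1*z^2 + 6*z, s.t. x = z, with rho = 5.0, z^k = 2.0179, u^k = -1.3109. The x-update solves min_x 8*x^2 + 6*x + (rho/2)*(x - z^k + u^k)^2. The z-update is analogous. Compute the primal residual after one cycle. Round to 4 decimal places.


ADMM iteration with rho = 5.0, z^k = 2.0179, u^k = -1.3109
Step 1: x-update.
Minimize 8*x^2 + 6*x + (5.0/2)*(x - 2.0179 - 1.3109)^2
FOC: (2*8 + 5.0)*x = -6 + 5.0*(2.0179 + 1.3109)
x^{k+1} = 0.5069
Step 2: z-update.
Minimize 1*z^2 + 6*z + (5.0/2)*(0.5069 - z - 1.3109)^2
FOC: (2*1 + 5.0)*z = -6 + 5.0*(0.5069 - 1.3109)
z^{k+1} = -1.4315
Step 3: u-update.
u^{k+1} = -1.3109 + 0.5069 + 1.4315 = 0.6274
Step 4: Primal residual = |0.5069 + 1.4315| = 1.9383


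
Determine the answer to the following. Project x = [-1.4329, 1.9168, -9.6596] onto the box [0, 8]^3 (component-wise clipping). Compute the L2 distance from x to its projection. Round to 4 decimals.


Project each component onto [0, 8].
clip(-1.4329) = 0.0, clip(1.9168) = 1.9168, clip(-9.6596) = 0.0
Projection = [0.0, 1.9168, 0.0]
Squared diffs: [2.0532, 0.0, 93.3079]
Distance = sqrt(95.3611) = 9.7653


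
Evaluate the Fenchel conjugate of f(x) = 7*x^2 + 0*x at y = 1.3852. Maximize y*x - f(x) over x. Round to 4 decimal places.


f*(y) = sup_x {y*x - a*x^2 - b*x} = sup_x {(y-b)*x - a*x^2}
FOC: (y - b) - 2a*x = 0 => x* = (y - b)/(2a)
x* = (1.3852 - 0)/(2*7) = 0.0989
f*(1.3852) = (y-b)^2/(4a) = (1.3852 - 0)^2/(4*7)
= 1.9188/28 = 0.0685


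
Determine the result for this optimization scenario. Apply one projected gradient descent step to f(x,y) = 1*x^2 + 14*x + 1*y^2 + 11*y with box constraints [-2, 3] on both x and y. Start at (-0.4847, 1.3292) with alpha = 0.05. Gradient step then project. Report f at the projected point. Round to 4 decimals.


Step 1: Compute gradient at (-0.4847, 1.3292).
grad_x = 2*1*-0.4847 + 14 = 13.0306
grad_y = 2*1*1.3292 + 11 = 13.6584
Step 2: Gradient step.
x_raw = -0.4847 - 0.05*13.0306 = -1.1362
y_raw = 1.3292 - 0.05*13.6584 = 0.6463
Step 3: Project onto [-2, 3].
x_proj = clip(-1.1362) = -1.1362
y_proj = clip(0.6463) = 0.6463
Step 4: Evaluate f.
f(-1.1362, 0.6463) = -7.0894


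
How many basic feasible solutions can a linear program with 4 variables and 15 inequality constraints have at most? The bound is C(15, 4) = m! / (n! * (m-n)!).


Each vertex corresponds to some choice of n active constraints out of m, so the number of vertices is at most C(m, n) = m! / (n!(m-n)!).
m = 15, n = 4
Numerator: 15 * 14 * 13 * 12
Denominator: 4! = 24
C(15, 4) = 1365


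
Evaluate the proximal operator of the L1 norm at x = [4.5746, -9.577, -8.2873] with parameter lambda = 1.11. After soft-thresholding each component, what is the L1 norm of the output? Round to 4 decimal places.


Soft-thresholding with lambda = 1.11:
prox(4.5746) = sign(4.5746)*max(|4.5746| - 1.11, 0) = 3.4646
prox(-9.577) = sign(-9.577)*max(|-9.577| - 1.11, 0) = -8.467
prox(-8.2873) = sign(-8.2873)*max(|-8.2873| - 1.11, 0) = -7.1773
prox(x) = [3.4646, -8.467, -7.1773]
||prox(x)||_1 = 3.4646 + 8.467 + 7.1773 = 19.1089


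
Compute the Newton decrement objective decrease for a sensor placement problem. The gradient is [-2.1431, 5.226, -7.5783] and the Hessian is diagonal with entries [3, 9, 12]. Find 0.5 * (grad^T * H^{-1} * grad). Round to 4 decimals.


Step 1: H is diagonal, so H^(-1) * g = [-0.7144, 0.5807, -0.6315].
Step 2: g^T H^(-1) g = sum_i g_i^2 / H_ii
  = (-2.1431)^2/3 + (5.226)^2/9 + (-7.5783)^2/12
  = 1.531 + 3.0346 + 4.7859 = 9.3514
Step 3: Objective decrease = 0.5 * g^T H^(-1) g = 4.6757


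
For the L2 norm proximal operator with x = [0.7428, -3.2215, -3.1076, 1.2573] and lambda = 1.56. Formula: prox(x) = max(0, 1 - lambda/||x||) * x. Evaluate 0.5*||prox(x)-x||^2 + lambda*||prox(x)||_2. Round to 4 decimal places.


Step 1: Compute ||x||.
||x|| = 4.7083
Step 2: Compute scaling factor.
scale = max(0, 1 - 1.56/4.7083) = 0.6687
Step 3: prox(x) = [0.4967, -2.1541, -2.078, 0.8407]
||prox(x)|| = 3.1483
Step 4: Proximal objective.
0.5*||prox-x||^2 = 1.2168
lambda*||prox|| = 4.9113
Total = 6.1281


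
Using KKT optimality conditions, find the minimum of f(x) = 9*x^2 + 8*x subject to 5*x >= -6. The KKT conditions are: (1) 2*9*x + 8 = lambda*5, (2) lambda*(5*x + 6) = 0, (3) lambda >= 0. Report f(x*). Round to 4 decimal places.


Step 1: Try lambda = 0 (constraint inactive).
Stationarity: 2*9*x + 8 = 0
x* = -8/(2*9) = -4/9 = -0.4444 (rounded; the exact value -4/9 is used below)
Check constraint: 5*-0.4444 = -2.222 >= -6 -- satisfied.
Step 2: Compute optimal value.
f(x*) = 9*(-4/9)^2 + 8*(-4/9) = -1.7778


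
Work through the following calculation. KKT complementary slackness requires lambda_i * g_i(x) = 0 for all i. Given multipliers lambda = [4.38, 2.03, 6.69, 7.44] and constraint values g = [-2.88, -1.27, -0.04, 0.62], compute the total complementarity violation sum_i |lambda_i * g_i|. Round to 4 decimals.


KKT complementary slackness check:
lambda_1 * g_1 = 4.38 * -2.88 = -12.6144
lambda_2 * g_2 = 2.03 * -1.27 = -2.5781
lambda_3 * g_3 = 6.69 * -0.04 = -0.2676
lambda_4 * g_4 = 7.44 * 0.62 = 4.6128
Total violation = 12.6144 + 2.5781 + 0.2676 + 4.6128 = 20.0729


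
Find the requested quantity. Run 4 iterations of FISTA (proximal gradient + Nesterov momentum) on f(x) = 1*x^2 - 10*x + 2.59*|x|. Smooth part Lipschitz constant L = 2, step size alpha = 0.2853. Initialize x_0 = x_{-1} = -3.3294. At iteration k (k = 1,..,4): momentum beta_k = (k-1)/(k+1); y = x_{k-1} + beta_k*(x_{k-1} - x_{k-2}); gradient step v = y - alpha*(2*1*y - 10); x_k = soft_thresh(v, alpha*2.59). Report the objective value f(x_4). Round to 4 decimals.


FISTA on f(x) = 1*x^2 - 10*x + 2.59*|x|
L = 2, alpha = 0.2853
Iteration 1: beta = 0.0, y = -3.3294 + 0.0*(-3.3294 + 3.3294) = -3.3294
  grad(y) = -16.6588, v = y - alpha*grad = 1.4234
  prox(v) = soft_thresh(1.4234, 0.7389) = 0.6844
Iteration 2: beta = 0.3333, y = 0.6844 + 0.3333*(0.6844 + 3.3294) = 2.0224
  grad(y) = -5.9553, v = y - alpha*grad = 3.7214
  prox(v) = soft_thresh(3.7214, 0.7389) = 2.9825
Iteration 3: beta = 0.5, y = 2.9825 + 0.5*(2.9825 - 0.6844) = 4.1315
  grad(y) = -1.737, v = y - alpha*grad = 4.6271
  prox(v) = soft_thresh(4.6271, 0.7389) = 3.8881
Iteration 4: beta = 0.6, y = 3.8881 + 0.6*(3.8881 - 2.9825) = 4.4315
  grad(y) = -1.1369, v = y - alpha*grad = 4.7559
  prox(v) = soft_thresh(4.7559, 0.7389) = 4.017
f(x_4) = 1*4.017^2 - 10*4.017 + 2.59*|4.017| = -13.6297


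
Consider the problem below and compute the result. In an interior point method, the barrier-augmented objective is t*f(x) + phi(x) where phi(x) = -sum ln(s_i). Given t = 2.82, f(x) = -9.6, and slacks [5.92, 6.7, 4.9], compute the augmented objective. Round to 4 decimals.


Step 1: Compute log-barrier.
ln values: [1.7783, 1.9021, 1.5892]
phi = -(1.7783 + 1.9021 + 1.5892) = -5.2697
Step 2: Compute augmented objective.
t*f(x) = 2.82*-9.6 = -27.072
Total = -27.072 - 5.2697 = -32.3417


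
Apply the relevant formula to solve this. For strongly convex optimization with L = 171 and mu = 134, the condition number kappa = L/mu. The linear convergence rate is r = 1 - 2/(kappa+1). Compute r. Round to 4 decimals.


Step 1: Compute the condition number.
kappa = L/mu = 171/134 = 1.2761
Step 2: Compute the convergence rate.
r = 1 - 2/(kappa + 1) = 1 - 2*mu/(L + mu) = (L - mu)/(L + mu) = 37/305 = 0.1213


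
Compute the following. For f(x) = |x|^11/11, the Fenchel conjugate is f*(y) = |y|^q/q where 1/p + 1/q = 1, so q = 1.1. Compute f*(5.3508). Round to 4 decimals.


The conjugate exponent q satisfies 1/p + 1/q = 1.
p = 11, so q = 11/(11 - 1) = 1.1
|y|^q = 5.3508^1.1 = 6.3279
f*(5.3508) = 6.3279 / 1.1 = 5.7526


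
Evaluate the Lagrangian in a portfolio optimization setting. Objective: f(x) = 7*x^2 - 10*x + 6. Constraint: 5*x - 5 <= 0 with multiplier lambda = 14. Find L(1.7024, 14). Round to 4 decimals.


Step 1: Evaluate f(x).
f(1.7024) = 7*1.7024^2 - 10*1.7024 + 6 = 9.2632
Step 2: Evaluate g(x).
g(1.7024) = 5*1.7024 - 5 = 3.512
Step 3: Compute Lagrangian.
L = 9.2632 + 14*3.512 = 58.4312
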